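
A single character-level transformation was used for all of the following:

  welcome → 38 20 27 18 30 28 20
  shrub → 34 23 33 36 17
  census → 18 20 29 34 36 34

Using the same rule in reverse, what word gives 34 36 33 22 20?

surge

w is letter #23 and maps to 38: an offset of 15. Each letter is replaced by its alphabet position (a=1..z=26) + 15.
Decoding 34 36 33 22 20: 34→(34−15)÷1=19=s, 36→(36−15)÷1=21=u, 33→(33−15)÷1=18=r, 22→(22−15)÷1=7=g, 20→(20−15)÷1=5=e.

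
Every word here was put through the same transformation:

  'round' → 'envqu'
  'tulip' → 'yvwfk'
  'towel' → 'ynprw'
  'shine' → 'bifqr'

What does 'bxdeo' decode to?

scarf

Each letter's alphabet position (a=0..z=25) is mapped through 23·x+3 mod 26 — an affine cipher.
Decoding bxdeo: b(1)→17·(1−3)≡18=s; x(23)→17·(23−3)≡2=c; d(3)→17·(3−3)≡0=a; e(4)→17·(4−3)≡17=r; o(14)→17·(14−3)≡5=f (all mod 26).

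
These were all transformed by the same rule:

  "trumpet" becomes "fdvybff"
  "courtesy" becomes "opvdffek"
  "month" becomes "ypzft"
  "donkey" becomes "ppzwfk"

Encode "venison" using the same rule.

hfzjepz

The shift depends on letter class: consonant t→f is +12, but vowel u→v is +1. Two shifts are in play — +1 for a/e/i/o/u, +12 for every other letter.
For venison: v(cons)+12=h, e(vowel)+1=f, n(cons)+12=z, i(vowel)+1=j, s(cons)+12=e, o(vowel)+1=p, n(cons)+12=z.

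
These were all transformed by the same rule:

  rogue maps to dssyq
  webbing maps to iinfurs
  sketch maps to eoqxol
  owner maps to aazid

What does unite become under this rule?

gruxq

A repeating key of period 2 is used — shifts +12, +4 over and over.
On unite: u+12=g, n+4=r, i+12=u, t+4=x, e+12=q.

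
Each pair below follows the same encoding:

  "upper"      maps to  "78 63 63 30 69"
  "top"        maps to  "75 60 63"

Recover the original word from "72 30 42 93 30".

u(#21)→78 and p(#16)→63: differences scale by 3, so n = 3·pos + 15. With a=1..z=26, the number is 3·pos + 15.
Decoding 72 30 42 93 30: 72→(72−15)÷3=19=s, 30→(30−15)÷3=5=e, 42→(42−15)÷3=9=i, 93→(93−15)÷3=26=z, 30→(30−15)÷3=5=e.

seize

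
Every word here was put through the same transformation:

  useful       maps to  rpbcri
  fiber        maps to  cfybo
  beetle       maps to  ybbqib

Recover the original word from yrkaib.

bundle

Compare letters: u→r is +23, s→p is +23, e→b is +23 — a constant shift. This is a Caesar cipher with shift 23.
Undoing it on yrkaib: y−23=b, r−23=u, k−23=n, a−23=d, i−23=l, b−23=e.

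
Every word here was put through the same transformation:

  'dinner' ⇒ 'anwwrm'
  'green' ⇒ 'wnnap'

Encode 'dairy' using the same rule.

harjm

Read the word backwards and shift each letter +9.
Applying it to dairy: reverse → yriad; then shift: y+9=h, r+9=a, i+9=r, a+9=j, d+9=m.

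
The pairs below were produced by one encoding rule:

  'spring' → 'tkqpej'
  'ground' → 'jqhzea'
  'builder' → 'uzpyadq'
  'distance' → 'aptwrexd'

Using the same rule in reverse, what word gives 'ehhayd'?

noodle

This is an affine cipher: with a=0,…,z=25, each position x becomes (3x+17) mod 26.
Reversing it on ehhayd: e(4)→9·(4−17)≡13=n; h(7)→9·(7−17)≡14=o; h(7)→9·(7−17)≡14=o; a(0)→9·(0−17)≡3=d; y(24)→9·(24−17)≡11=l; d(3)→9·(3−17)≡4=e (all mod 26).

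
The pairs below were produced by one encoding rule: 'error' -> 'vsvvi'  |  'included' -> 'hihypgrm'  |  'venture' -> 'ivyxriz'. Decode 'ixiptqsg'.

complete

The output letters match the input read backwards, each shifted +4: error reversed is rorre. The word is reversed, then every letter is shifted forward by 4.
Undoing it on ixiptqsg: shift back: i−4=e, x−4=t, i−4=e, p−4=l, t−4=p, q−4=m, s−4=o, g−4=c → etelpmoc; then reverse → complete.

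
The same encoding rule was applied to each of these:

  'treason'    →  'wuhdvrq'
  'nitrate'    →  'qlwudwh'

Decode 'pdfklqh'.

machine

Compare letters: t→w is +3, r→u is +3, e→h is +3 — a constant shift. Every letter moves 3 places later in the alphabet, wrapping around z→a.
Decoding pdfklqh: p−3=m, d−3=a, f−3=c, k−3=h, l−3=i, q−3=n, h−3=e.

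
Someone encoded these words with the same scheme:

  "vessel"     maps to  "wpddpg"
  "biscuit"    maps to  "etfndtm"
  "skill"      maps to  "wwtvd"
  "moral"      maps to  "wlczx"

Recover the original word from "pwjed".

style

The output letters match the input read backwards, each shifted +11: vessel reversed is lessev. Two steps: reverse the string, then apply a Caesar shift of +11.
Undoing it on pwjed: shift back: p−11=e, w−11=l, j−11=y, e−11=t, d−11=s → elyts; then reverse → style.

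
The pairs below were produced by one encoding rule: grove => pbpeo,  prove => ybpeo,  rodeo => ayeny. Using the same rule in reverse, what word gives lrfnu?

cheek

Shifts by position in grove: pos 0: g→p (+9), pos 1: r→b (+10), pos 2: o→p (+1), pos 3: v→e (+9), pos 4: e→o (+10) — repeating every 3. The shifts repeat in a cycle of length 3: positions 0,1,… shift by +9, +10, +1, then the pattern repeats.
Decoding lrfnu: l−9=c, r−10=h, f−1=e, n−9=e, u−10=k.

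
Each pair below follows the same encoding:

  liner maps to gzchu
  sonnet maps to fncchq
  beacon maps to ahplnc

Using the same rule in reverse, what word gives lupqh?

crate

l(11)→g(6) and i(8)→z(25) fit y≡11x+15 (mod 26); the inverse of 11 mod 26 is 19. This is an affine cipher: with a=0,…,z=25, each position x becomes (11x+15) mod 26.
Undoing it on lupqh: l(11)→19·(11−15)≡2=c; u(20)→19·(20−15)≡17=r; p(15)→19·(15−15)≡0=a; q(16)→19·(16−15)≡19=t; h(7)→19·(7−15)≡4=e (all mod 26).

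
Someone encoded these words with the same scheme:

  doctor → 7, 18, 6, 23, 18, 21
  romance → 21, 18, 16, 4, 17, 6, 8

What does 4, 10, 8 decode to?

d is letter #4 and maps to 7: an offset of 3. Letters become their 1-based position plus 3 (so a→4, b→5, …).
Decoding 4, 10, 8: 4→(4−3)÷1=1=a, 10→(10−3)÷1=7=g, 8→(8−3)÷1=5=e.

age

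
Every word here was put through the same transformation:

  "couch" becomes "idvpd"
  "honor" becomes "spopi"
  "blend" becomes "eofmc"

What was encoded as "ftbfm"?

The output letters match the input read backwards, each shifted +1: couch reversed is hcuoc. Read the word backwards and shift each letter +1.
Decoding ftbfm: shift back: f−1=e, t−1=s, b−1=a, f−1=e, m−1=l → esael; then reverse → lease.

lease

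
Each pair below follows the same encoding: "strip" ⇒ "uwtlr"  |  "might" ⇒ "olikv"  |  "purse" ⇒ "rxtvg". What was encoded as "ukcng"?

Shifts by position in strip: pos 0: s→u (+2), pos 1: t→w (+3), pos 2: r→t (+2), pos 3: i→l (+3) — repeating every 2. It's a Vigenère-style cipher with numeric key [2,3]: position i shifts by key[i mod 2].
Decoding ukcng: u−2=s, k−3=h, c−2=a, n−3=k, g−2=e.

shake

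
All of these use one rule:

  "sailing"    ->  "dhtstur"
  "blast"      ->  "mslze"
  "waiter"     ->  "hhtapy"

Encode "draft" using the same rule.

oylme

It's a Vigenère-style cipher with numeric key [11,7]: position i shifts by key[i mod 2].
For draft: d+11=o, r+7=y, a+11=l, f+7=m, t+11=e.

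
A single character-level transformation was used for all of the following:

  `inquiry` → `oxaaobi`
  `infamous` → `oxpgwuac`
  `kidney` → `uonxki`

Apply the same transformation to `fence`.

pkxmk

The shift depends on letter class: consonant n→x is +10, but vowel i→o is +6. Two shifts are in play — +6 for a/e/i/o/u, +10 for every other letter.
Applying it to fence: f(cons)+10=p, e(vowel)+6=k, n(cons)+10=x, c(cons)+10=m, e(vowel)+6=k.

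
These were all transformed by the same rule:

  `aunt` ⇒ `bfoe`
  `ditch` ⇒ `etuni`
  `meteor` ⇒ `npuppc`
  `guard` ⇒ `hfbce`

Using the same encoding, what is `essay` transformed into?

fdtlz

Shifts by position in aunt: pos 0: a→b (+1), pos 1: u→f (+11), pos 2: n→o (+1), pos 3: t→e (+11) — repeating every 2. The shifts repeat in a cycle of length 2: positions 0,1,… shift by +1, +11, then the pattern repeats.
Applying it to essay: e+1=f, s+11=d, s+1=t, a+11=l, y+1=z.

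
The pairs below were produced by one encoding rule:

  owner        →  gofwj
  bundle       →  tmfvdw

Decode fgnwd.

novel

It's a constant shift of +18 (ROT18).
Reversing it on fgnwd: f−18=n, g−18=o, n−18=v, w−18=e, d−18=l.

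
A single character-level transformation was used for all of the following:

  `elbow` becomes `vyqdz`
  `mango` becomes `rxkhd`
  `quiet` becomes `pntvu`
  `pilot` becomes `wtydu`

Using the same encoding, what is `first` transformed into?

otibu

e(4)→v(21) and l(11)→y(24) fit y≡19x+23 (mod 26); the inverse of 19 mod 26 is 11. Each letter's alphabet position (a=0..z=25) is mapped through 19·x+23 mod 26 — an affine cipher.
Applying it to first: f(5)→19·5+23≡14=o; i(8)→19·8+23≡19=t; r(17)→19·17+23≡8=i; s(18)→19·18+23≡1=b; t(19)→19·19+23≡20=u (all mod 26).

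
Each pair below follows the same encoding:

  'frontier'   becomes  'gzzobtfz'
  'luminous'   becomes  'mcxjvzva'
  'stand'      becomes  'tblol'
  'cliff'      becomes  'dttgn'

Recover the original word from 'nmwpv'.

Shifts by position in frontier: pos 0: f→g (+1), pos 1: r→z (+8), pos 2: o→z (+11), pos 3: n→o (+1), pos 4: t→b (+8), pos 5: i→t (+11) — repeating every 3. The shifts repeat in a cycle of length 3: positions 0,1,… shift by +1, +8, +11, then the pattern repeats.
Reversing it on nmwpv: n−1=m, m−8=e, w−11=l, p−1=o, v−8=n.

melon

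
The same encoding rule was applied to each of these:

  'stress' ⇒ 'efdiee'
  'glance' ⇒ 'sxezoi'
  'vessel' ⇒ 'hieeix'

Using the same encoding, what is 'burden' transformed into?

The shift depends on letter class: consonant s→e is +12, but vowel e→i is +4. Vowels shift forward by 4 and consonants shift forward by 12.
Applying it to burden: b(cons)+12=n, u(vowel)+4=y, r(cons)+12=d, d(cons)+12=p, e(vowel)+4=i, n(cons)+12=z.

nydpiz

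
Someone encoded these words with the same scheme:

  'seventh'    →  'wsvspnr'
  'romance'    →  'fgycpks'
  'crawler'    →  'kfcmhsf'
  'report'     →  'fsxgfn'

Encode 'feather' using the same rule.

This is an affine cipher: with a=0,…,z=25, each position x becomes (17x+2) mod 26.
On feather: f(5)→17·5+2≡9=j; e(4)→17·4+2≡18=s; a(0)→17·0+2≡2=c; t(19)→17·19+2≡13=n; h(7)→17·7+2≡17=r; e(4)→17·4+2≡18=s; r(17)→17·17+2≡5=f (all mod 26).

jscnrsf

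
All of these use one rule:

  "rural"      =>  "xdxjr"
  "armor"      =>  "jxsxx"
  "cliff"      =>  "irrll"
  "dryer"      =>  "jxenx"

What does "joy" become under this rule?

pxe

The shift depends on letter class: consonant r→x is +6, but vowel u→d is +9. Vowels shift forward by 9 and consonants shift forward by 6.
Applying it to joy: j(cons)+6=p, o(vowel)+9=x, y(cons)+6=e.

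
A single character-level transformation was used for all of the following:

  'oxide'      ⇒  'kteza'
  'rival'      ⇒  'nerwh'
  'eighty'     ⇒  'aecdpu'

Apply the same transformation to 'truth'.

pnqpd

Compare letters: o→k is +22, x→t is +22, i→e is +22 — a constant shift. It's a constant shift of +22 (ROT22).
Applying it to truth: t+22=p, r+22=n, u+22=q, t+22=p, h+22=d.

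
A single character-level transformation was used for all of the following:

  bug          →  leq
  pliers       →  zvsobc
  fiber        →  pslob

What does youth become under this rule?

Compare letters: b→l is +10, u→e is +10, g→q is +10 — a constant shift. This is a Caesar cipher with shift 10.
On youth: y+10=i, o+10=y, u+10=e, t+10=d, h+10=r.

iyedr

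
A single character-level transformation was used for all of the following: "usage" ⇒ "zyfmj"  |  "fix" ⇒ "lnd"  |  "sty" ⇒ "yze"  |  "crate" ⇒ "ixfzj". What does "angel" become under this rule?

The shift depends on letter class: consonant s→y is +6, but vowel u→z is +5. Vowels shift forward by 5 and consonants shift forward by 6.
On angel: a(vowel)+5=f, n(cons)+6=t, g(cons)+6=m, e(vowel)+5=j, l(cons)+6=r.

ftmjr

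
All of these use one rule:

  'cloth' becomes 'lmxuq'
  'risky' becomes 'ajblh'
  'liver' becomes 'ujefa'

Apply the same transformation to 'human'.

A repeating key of period 2 is used — shifts +9, +1 over and over.
Applying it to human: h+9=q, u+1=v, m+9=v, a+1=b, n+9=w.

qvvbw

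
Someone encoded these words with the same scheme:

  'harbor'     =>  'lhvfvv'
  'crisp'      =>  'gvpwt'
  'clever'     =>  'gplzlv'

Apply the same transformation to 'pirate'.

Vowels shift forward by 7 and consonants shift forward by 4.
Applying it to pirate: p(cons)+4=t, i(vowel)+7=p, r(cons)+4=v, a(vowel)+7=h, t(cons)+4=x, e(vowel)+7=l.

tpvhxl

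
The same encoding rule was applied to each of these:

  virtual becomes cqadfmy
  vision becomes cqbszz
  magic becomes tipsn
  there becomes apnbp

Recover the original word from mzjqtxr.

In virtual: v→c is +7, i→q is +8, r→a is +9, t→d is +10 — the shift increases by 1 each position. The shift increases by 1 at each position, starting from +7: 7, 8, 9, ….
Decoding mzjqtxr: m−7=f, z−8=r, j−9=a, q−10=g, t−11=i, x−12=l, r−13=e.

fragile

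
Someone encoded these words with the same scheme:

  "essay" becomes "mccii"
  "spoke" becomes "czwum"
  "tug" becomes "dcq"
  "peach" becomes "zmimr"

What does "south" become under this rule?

The shift depends on letter class: consonant s→c is +10, but vowel e→m is +8. Vowels shift forward by 8 and consonants shift forward by 10.
Applying it to south: s(cons)+10=c, o(vowel)+8=w, u(vowel)+8=c, t(cons)+10=d, h(cons)+10=r.

cwcdr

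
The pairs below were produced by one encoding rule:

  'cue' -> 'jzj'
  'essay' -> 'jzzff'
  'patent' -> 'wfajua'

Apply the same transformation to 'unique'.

zunxzj

The shift depends on letter class: consonant c→j is +7, but vowel u→z is +5. Vowels shift forward by 5 and consonants shift forward by 7.
On unique: u(vowel)+5=z, n(cons)+7=u, i(vowel)+5=n, q(cons)+7=x, u(vowel)+5=z, e(vowel)+5=j.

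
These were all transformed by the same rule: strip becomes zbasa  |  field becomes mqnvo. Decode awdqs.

tough

Letter i (0-indexed) is shifted by i+7, so successive shifts are 7, 8, 9, ….
Decoding awdqs: a−7=t, w−8=o, d−9=u, q−10=g, s−11=h.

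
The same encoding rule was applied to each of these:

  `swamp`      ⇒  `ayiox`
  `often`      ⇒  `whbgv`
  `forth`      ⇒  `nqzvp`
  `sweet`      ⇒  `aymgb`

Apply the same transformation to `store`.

Shifts by position in swamp: pos 0: s→a (+8), pos 1: w→y (+2), pos 2: a→i (+8), pos 3: m→o (+2) — repeating every 2. It's a Vigenère-style cipher with numeric key [8,2]: position i shifts by key[i mod 2].
Applying it to store: s+8=a, t+2=v, o+8=w, r+2=t, e+8=m.

avwtm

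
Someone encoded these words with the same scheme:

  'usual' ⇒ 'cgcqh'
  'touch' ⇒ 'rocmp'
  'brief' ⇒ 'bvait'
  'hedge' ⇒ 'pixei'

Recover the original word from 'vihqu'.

relay

u(20)→c(2) and s(18)→g(6) fit y≡11x+16 (mod 26); the inverse of 11 mod 26 is 19. Each letter's alphabet position (a=0..z=25) is mapped through 11·x+16 mod 26 — an affine cipher.
Decoding vihqu: v(21)→19·(21−16)≡17=r; i(8)→19·(8−16)≡4=e; h(7)→19·(7−16)≡11=l; q(16)→19·(16−16)≡0=a; u(20)→19·(20−16)≡24=y (all mod 26).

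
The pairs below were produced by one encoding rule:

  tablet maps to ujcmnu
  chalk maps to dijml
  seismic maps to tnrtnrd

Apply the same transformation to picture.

The shift depends on letter class: consonant t→u is +1, but vowel a→j is +9. Two shifts are in play — +9 for a/e/i/o/u, +1 for every other letter.
For picture: p(cons)+1=q, i(vowel)+9=r, c(cons)+1=d, t(cons)+1=u, u(vowel)+9=d, r(cons)+1=s, e(vowel)+9=n.

qrdudsn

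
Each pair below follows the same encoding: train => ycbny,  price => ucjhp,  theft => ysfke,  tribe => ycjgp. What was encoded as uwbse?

Shifts by position in train: pos 0: t→y (+5), pos 1: r→c (+11), pos 2: a→b (+1), pos 3: i→n (+5), pos 4: n→y (+11) — repeating every 3. The shifts repeat in a cycle of length 3: positions 0,1,… shift by +5, +11, +1, then the pattern repeats.
Undoing it on uwbse: u−5=p, w−11=l, b−1=a, s−5=n, e−11=t.

plant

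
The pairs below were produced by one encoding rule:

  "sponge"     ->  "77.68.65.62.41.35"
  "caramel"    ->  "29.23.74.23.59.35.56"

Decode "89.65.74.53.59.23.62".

workman

s(#19)→77 and p(#16)→68: differences scale by 3, so n = 3·pos + 20. Each letter becomes 3×(its alphabet position, a=1..z=26) + 20.
Reversing it on 89.65.74.53.59.23.62: 89→(89−20)÷3=23=w, 65→(65−20)÷3=15=o, 74→(74−20)÷3=18=r, 53→(53−20)÷3=11=k, 59→(59−20)÷3=13=m, 23→(23−20)÷3=1=a, 62→(62−20)÷3=14=n.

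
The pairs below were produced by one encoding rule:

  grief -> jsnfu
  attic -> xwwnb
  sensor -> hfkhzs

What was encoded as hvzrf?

smoke

Each letter's alphabet position (a=0..z=25) is mapped through 15·x+23 mod 26 — an affine cipher.
Undoing it on hvzrf: h(7)→7·(7−23)≡18=s; v(21)→7·(21−23)≡12=m; z(25)→7·(25−23)≡14=o; r(17)→7·(17−23)≡10=k; f(5)→7·(5−23)≡4=e (all mod 26).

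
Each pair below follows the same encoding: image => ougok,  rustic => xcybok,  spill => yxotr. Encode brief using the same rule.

The shifts repeat in a cycle of length 2: positions 0,1,… shift by +6, +8, then the pattern repeats.
On brief: b+6=h, r+8=z, i+6=o, e+8=m, f+6=l.

hzoml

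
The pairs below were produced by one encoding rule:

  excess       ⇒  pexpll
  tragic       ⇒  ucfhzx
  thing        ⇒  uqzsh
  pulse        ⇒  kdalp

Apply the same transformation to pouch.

e(4)→p(15) and x(23)→e(4) fit y≡9x+5 (mod 26); the inverse of 9 mod 26 is 3. Each letter's alphabet position (a=0..z=25) is mapped through 9·x+5 mod 26 — an affine cipher.
For pouch: p(15)→9·15+5≡10=k; o(14)→9·14+5≡1=b; u(20)→9·20+5≡3=d; c(2)→9·2+5≡23=x; h(7)→9·7+5≡16=q (all mod 26).

kbdxq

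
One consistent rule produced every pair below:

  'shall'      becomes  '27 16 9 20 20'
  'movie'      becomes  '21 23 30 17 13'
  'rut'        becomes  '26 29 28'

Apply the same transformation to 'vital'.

s is letter #19 and maps to 27: an offset of 8. Each letter is replaced by its alphabet position (a=1..z=26) + 8.
On vital: v=22→30, i=9→17, t=20→28, a=1→9, l=12→20.

30 17 28 9 20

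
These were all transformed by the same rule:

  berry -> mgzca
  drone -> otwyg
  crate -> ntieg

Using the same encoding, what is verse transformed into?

The shifts repeat in a cycle of length 3: positions 0,1,… shift by +11, +2, +8, then the pattern repeats.
For verse: v+11=g, e+2=g, r+8=z, s+11=d, e+2=g.

ggzdg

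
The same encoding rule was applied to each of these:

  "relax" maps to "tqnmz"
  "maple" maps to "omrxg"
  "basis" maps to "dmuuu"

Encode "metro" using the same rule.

oqvdq

Shifts by position in relax: pos 0: r→t (+2), pos 1: e→q (+12), pos 2: l→n (+2), pos 3: a→m (+12) — repeating every 2. It's a Vigenère-style cipher with numeric key [2,12]: position i shifts by key[i mod 2].
For metro: m+2=o, e+12=q, t+2=v, r+12=d, o+2=q.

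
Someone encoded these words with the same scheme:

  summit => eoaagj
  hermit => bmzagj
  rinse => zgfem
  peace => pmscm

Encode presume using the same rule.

pzmeoam

s(18)→e(4) and u(20)→o(14) fit y≡5x+18 (mod 26); the inverse of 5 mod 26 is 21. Each letter's alphabet position (a=0..z=25) is mapped through 5·x+18 mod 26 — an affine cipher.
For presume: p(15)→5·15+18≡15=p; r(17)→5·17+18≡25=z; e(4)→5·4+18≡12=m; s(18)→5·18+18≡4=e; u(20)→5·20+18≡14=o; m(12)→5·12+18≡0=a; e(4)→5·4+18≡12=m (all mod 26).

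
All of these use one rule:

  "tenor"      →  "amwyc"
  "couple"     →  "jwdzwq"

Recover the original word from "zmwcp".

Letter i (0-indexed) is shifted by i+7, so successive shifts are 7, 8, 9, ….
Reversing it on zmwcp: z−7=s, m−8=e, w−9=n, c−10=s, p−11=e.

sense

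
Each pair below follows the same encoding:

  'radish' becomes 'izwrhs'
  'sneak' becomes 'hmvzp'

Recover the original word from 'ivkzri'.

Each pair mirrors across the alphabet (r↔i, a↔z, d↔w): positions sum to 25. This is the alphabet-reversal cipher (Atbash): a becomes z, b becomes y, etc.
Reversing it on ivkzri: i↔r, v↔e, k↔p, z↔a, r↔i, i↔r.

repair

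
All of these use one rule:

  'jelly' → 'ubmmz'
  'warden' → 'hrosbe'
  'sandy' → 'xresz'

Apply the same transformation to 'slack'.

j(9)→u(20) and e(4)→b(1) fit y≡9x+17 (mod 26); the inverse of 9 mod 26 is 3. Each letter's alphabet position (a=0..z=25) is mapped through 9·x+17 mod 26 — an affine cipher.
On slack: s(18)→9·18+17≡23=x; l(11)→9·11+17≡12=m; a(0)→9·0+17≡17=r; c(2)→9·2+17≡9=j; k(10)→9·10+17≡3=d (all mod 26).

xmrjd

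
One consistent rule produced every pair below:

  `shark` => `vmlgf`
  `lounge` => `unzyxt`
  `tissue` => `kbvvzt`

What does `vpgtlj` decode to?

s(18)→v(21) and h(7)→m(12) fit y≡15x+11 (mod 26); the inverse of 15 mod 26 is 7. Treating letters as 0–25, the rule is x ↦ 15x + 11 (mod 26).
Undoing it on vpgtlj: v(21)→7·(21−11)≡18=s; p(15)→7·(15−11)≡2=c; g(6)→7·(6−11)≡17=r; t(19)→7·(19−11)≡4=e; l(11)→7·(11−11)≡0=a; j(9)→7·(9−11)≡12=m (all mod 26).

scream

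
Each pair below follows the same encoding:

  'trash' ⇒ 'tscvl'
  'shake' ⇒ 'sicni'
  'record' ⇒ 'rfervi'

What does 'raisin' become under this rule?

In trash: t→t is +0, r→s is +1, a→c is +2, s→v is +3 — the shift increases by 1 each position. Each letter shifts forward by its position index (0, 1, 2, …) — the shift grows by one for each successive letter.
For raisin: r+0=r, a+1=b, i+2=k, s+3=v, i+4=m, n+5=s.

rbkvms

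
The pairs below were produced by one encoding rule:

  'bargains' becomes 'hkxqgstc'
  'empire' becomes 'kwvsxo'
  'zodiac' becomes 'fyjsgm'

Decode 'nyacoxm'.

housing

Shifts by position in bargains: pos 0: b→h (+6), pos 1: a→k (+10), pos 2: r→x (+6), pos 3: g→q (+10) — repeating every 2. The shifts repeat in a cycle of length 2: positions 0,1,… shift by +6, +10, then the pattern repeats.
Decoding nyacoxm: n−6=h, y−10=o, a−6=u, c−10=s, o−6=i, x−10=n, m−6=g.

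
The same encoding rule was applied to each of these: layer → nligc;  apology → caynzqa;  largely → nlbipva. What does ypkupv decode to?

Shifts by position in layer: pos 0: l→n (+2), pos 1: a→l (+11), pos 2: y→i (+10), pos 3: e→g (+2), pos 4: r→c (+11) — repeating every 3. It's a Vigenère-style cipher with numeric key [2,11,10]: position i shifts by key[i mod 3].
Decoding ypkupv: y−2=w, p−11=e, k−10=a, u−2=s, p−11=e, v−10=l.

weasel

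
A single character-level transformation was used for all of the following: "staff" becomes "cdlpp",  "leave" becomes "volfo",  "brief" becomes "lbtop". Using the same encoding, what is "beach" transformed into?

Shifts by position in staff: pos 0: s→c (+10), pos 1: t→d (+10), pos 2: a→l (+11), pos 3: f→p (+10), pos 4: f→p (+10) — repeating every 3. It's a Vigenère-style cipher with numeric key [10,10,11]: position i shifts by key[i mod 3].
Applying it to beach: b+10=l, e+10=o, a+11=l, c+10=m, h+10=r.

lolmr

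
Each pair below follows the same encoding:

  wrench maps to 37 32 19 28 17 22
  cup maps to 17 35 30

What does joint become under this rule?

The number is (letter's place in the alphabet, a=1) + 14.
Applying it to joint: j=10→24, o=15→29, i=9→23, n=14→28, t=20→34.

24 29 23 28 34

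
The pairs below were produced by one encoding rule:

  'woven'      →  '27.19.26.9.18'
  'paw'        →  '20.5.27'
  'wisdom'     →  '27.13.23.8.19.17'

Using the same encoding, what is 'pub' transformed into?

20.25.6

w is letter #23 and maps to 27: an offset of 4. The number is (letter's place in the alphabet, a=1) + 4.
On pub: p=16→20, u=21→25, b=2→6.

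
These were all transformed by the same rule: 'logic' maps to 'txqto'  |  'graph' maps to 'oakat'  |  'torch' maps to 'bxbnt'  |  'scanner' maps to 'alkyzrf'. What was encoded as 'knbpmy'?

In logic: l→t is +8, o→x is +9, g→q is +10, i→t is +11 — the shift increases by 1 each position. Letter i (0-indexed) is shifted by i+8, so successive shifts are 8, 9, 10, ….
Decoding knbpmy: k−8=c, n−9=e, b−10=r, p−11=e, m−12=a, y−13=l.

cereal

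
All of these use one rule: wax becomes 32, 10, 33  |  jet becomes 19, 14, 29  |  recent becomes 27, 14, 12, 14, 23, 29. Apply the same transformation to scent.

28, 12, 14, 23, 29

Letters become their 1-based position plus 9 (so a→10, b→11, …).
On scent: s=19→28, c=3→12, e=5→14, n=14→23, t=20→29.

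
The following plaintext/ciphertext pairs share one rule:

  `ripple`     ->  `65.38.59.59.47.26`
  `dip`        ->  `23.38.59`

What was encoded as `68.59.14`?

The formula is n = 3×(alphabet index, a=1) + 11.
Reversing it on 68.59.14: 68→(68−11)÷3=19=s, 59→(59−11)÷3=16=p, 14→(14−11)÷3=1=a.

spa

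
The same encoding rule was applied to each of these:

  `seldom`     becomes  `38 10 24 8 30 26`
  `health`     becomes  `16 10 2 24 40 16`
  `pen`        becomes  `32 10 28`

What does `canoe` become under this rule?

s(#19)→38 and e(#5)→10: differences scale by 2, so n = 2·pos + 0. The formula is n = 2×(alphabet index, a=1).
For canoe: c=3→6, a=1→2, n=14→28, o=15→30, e=5→10.

6 2 28 30 10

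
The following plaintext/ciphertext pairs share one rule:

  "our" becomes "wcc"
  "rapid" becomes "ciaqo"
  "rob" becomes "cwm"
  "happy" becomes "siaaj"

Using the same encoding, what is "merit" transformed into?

xmcqe

The shift depends on letter class: consonant r→c is +11, but vowel o→w is +8. Two shifts are in play — +8 for a/e/i/o/u, +11 for every other letter.
On merit: m(cons)+11=x, e(vowel)+8=m, r(cons)+11=c, i(vowel)+8=q, t(cons)+11=e.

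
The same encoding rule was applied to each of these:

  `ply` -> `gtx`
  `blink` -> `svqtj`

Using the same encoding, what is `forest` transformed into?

The output letters match the input read backwards, each shifted +8: ply reversed is ylp. Two steps: reverse the string, then apply a Caesar shift of +8.
On forest: reverse → tserof; then shift: t+8=b, s+8=a, e+8=m, r+8=z, o+8=w, f+8=n.

bamzwn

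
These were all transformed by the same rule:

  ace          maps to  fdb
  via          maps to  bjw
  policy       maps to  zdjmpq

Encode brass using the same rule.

ttbsc

The word is reversed, then every letter is shifted forward by 1.
Applying it to brass: reverse → ssarb; then shift: s+1=t, s+1=t, a+1=b, r+1=s, b+1=c.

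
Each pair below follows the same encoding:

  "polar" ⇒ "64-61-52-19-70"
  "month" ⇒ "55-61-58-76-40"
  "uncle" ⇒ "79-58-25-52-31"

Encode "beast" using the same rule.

22-31-19-73-76

p(#16)→64 and o(#15)→61: differences scale by 3, so n = 3·pos + 16. With a=1..z=26, the number is 3·pos + 16.
On beast: b=2→22, e=5→31, a=1→19, s=19→73, t=20→76.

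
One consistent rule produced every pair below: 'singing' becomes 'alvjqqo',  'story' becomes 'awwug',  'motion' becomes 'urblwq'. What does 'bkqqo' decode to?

thing

Shifts by position in singing: pos 0: s→a (+8), pos 1: i→l (+3), pos 2: n→v (+8), pos 3: g→j (+3) — repeating every 2. A repeating key of period 2 is used — shifts +8, +3 over and over.
Decoding bkqqo: b−8=t, k−3=h, q−8=i, q−3=n, o−8=g.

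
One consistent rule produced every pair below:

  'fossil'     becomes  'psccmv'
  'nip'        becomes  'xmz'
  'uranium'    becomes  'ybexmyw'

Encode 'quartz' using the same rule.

ayebdj

The rule splits by letter class: vowels +4, consonants +10.
On quartz: q(cons)+10=a, u(vowel)+4=y, a(vowel)+4=e, r(cons)+10=b, t(cons)+10=d, z(cons)+10=j.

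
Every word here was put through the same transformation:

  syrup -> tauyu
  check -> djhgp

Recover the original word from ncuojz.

The shift increases by 1 at each position, starting from +1: 1, 2, 3, ….
Undoing it on ncuojz: n−1=m, c−2=a, u−3=r, o−4=k, j−5=e, z−6=t.

market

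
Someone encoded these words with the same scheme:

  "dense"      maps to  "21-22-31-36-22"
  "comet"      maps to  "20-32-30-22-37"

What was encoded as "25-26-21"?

hid

Letters become their 1-based position plus 17 (so a→18, b→19, …).
Reversing it on 25-26-21: 25→(25−17)÷1=8=h, 26→(26−17)÷1=9=i, 21→(21−17)÷1=4=d.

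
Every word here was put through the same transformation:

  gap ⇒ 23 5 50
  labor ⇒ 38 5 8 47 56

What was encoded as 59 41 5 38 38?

g(#7)→23 and a(#1)→5: differences scale by 3, so n = 3·pos + 2. With a=1..z=26, the number is 3·pos + 2.
Undoing it on 59 41 5 38 38: 59→(59−2)÷3=19=s, 41→(41−2)÷3=13=m, 5→(5−2)÷3=1=a, 38→(38−2)÷3=12=l, 38→(38−2)÷3=12=l.

small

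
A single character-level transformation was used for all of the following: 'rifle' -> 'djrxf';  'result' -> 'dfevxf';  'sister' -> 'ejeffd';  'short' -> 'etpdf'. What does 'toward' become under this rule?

fpibdp

The shift depends on letter class: consonant r→d is +12, but vowel i→j is +1. Vowels shift forward by 1 and consonants shift forward by 12.
On toward: t(cons)+12=f, o(vowel)+1=p, w(cons)+12=i, a(vowel)+1=b, r(cons)+12=d, d(cons)+12=p.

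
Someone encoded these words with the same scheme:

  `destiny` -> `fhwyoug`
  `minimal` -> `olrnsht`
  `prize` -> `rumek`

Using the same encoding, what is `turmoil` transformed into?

vxvrupt

In destiny: d→f is +2, e→h is +3, s→w is +4, t→y is +5 — the shift increases by 1 each position. Letter i (0-indexed) is shifted by i+2, so successive shifts are 2, 3, 4, ….
For turmoil: t+2=v, u+3=x, r+4=v, m+5=r, o+6=u, i+7=p, l+8=t.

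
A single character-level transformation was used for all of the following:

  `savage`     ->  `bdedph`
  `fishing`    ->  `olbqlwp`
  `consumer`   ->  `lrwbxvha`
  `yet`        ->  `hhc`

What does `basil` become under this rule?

kdblu

The shift depends on letter class: consonant s→b is +9, but vowel a→d is +3. Vowels shift forward by 3 and consonants shift forward by 9.
Applying it to basil: b(cons)+9=k, a(vowel)+3=d, s(cons)+9=b, i(vowel)+3=l, l(cons)+9=u.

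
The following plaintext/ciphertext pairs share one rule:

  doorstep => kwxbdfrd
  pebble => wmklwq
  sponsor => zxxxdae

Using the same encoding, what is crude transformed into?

jzdnp

In doorstep: d→k is +7, o→w is +8, o→x is +9, r→b is +10 — the shift increases by 1 each position. The shift increases by 1 at each position, starting from +7: 7, 8, 9, ….
Applying it to crude: c+7=j, r+8=z, u+9=d, d+10=n, e+11=p.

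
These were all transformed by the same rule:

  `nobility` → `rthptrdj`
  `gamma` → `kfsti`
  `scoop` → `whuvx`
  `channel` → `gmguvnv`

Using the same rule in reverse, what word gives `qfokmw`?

In nobility: n→r is +4, o→t is +5, b→h is +6, i→p is +7 — the shift increases by 1 each position. The shift increases by 1 at each position, starting from +4: 4, 5, 6, ….
Reversing it on qfokmw: q−4=m, f−5=a, o−6=i, k−7=d, m−8=e, w−9=n.

maiden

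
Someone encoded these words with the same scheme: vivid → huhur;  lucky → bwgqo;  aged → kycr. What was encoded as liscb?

towel

v(21)→h(7) and i(8)→u(20) fit y≡11x+10 (mod 26); the inverse of 11 mod 26 is 19. Treating letters as 0–25, the rule is x ↦ 11x + 10 (mod 26).
Reversing it on liscb: l(11)→19·(11−10)≡19=t; i(8)→19·(8−10)≡14=o; s(18)→19·(18−10)≡22=w; c(2)→19·(2−10)≡4=e; b(1)→19·(1−10)≡11=l (all mod 26).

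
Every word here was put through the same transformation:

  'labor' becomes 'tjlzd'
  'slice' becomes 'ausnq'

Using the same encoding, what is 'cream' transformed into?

The shift increases by 1 at each position, starting from +8: 8, 9, 10, ….
For cream: c+8=k, r+9=a, e+10=o, a+11=l, m+12=y.

kaoly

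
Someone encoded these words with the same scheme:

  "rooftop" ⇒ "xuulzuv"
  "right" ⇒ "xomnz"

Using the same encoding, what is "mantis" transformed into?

Each letter is shifted forward by 6 in the alphabet (a Caesar shift of +6).
Applying it to mantis: m+6=s, a+6=g, n+6=t, t+6=z, i+6=o, s+6=y.

sgtzoy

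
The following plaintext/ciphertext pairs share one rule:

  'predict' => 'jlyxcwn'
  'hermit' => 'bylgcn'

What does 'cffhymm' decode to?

Compare letters: p→j is +20, r→l is +20, e→y is +20 — a constant shift. Each letter is shifted forward by 20 in the alphabet (a Caesar shift of +20).
Reversing it on cffhymm: c−20=i, f−20=l, f−20=l, h−20=n, y−20=e, m−20=s, m−20=s.

illness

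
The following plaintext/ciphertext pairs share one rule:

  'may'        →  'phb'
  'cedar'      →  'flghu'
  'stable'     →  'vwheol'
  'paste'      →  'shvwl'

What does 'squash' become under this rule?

The shift depends on letter class: consonant m→p is +3, but vowel a→h is +7. Two shifts are in play — +7 for a/e/i/o/u, +3 for every other letter.
For squash: s(cons)+3=v, q(cons)+3=t, u(vowel)+7=b, a(vowel)+7=h, s(cons)+3=v, h(cons)+3=k.

vtbhvk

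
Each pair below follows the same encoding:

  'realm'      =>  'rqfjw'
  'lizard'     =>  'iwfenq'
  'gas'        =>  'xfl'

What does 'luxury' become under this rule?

Read the word backwards and shift each letter +5.
For luxury: reverse → yruxul; then shift: y+5=d, r+5=w, u+5=z, x+5=c, u+5=z, l+5=q.

dwzczq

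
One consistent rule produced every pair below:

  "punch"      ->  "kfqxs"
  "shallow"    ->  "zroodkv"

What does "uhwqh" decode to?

The output letters match the input read backwards, each shifted +3: punch reversed is hcnup. Two steps: reverse the string, then apply a Caesar shift of +3.
Undoing it on uhwqh: shift back: u−3=r, h−3=e, w−3=t, q−3=n, h−3=e → retne; then reverse → enter.

enter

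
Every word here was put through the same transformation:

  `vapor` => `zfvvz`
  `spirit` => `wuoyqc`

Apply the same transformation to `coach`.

gtgjp

Letter i (0-indexed) is shifted by i+4, so successive shifts are 4, 5, 6, ….
On coach: c+4=g, o+5=t, a+6=g, c+7=j, h+8=p.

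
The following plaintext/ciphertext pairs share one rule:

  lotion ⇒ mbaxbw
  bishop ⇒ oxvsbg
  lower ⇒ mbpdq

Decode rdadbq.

meteor

l(11)→m(12) and o(14)→b(1) fit y≡5x+9 (mod 26); the inverse of 5 mod 26 is 21. This is an affine cipher: with a=0,…,z=25, each position x becomes (5x+9) mod 26.
Undoing it on rdadbq: r(17)→21·(17−9)≡12=m; d(3)→21·(3−9)≡4=e; a(0)→21·(0−9)≡19=t; d(3)→21·(3−9)≡4=e; b(1)→21·(1−9)≡14=o; q(16)→21·(16−9)≡17=r (all mod 26).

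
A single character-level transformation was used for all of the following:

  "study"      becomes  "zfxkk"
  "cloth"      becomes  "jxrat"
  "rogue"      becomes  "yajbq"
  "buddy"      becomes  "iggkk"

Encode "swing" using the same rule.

The shifts repeat in a cycle of length 3: positions 0,1,… shift by +7, +12, +3, then the pattern repeats.
For swing: s+7=z, w+12=i, i+3=l, n+7=u, g+12=s.

zilus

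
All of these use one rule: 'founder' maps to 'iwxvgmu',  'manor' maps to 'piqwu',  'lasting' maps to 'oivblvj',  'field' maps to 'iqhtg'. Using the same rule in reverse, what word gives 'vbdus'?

Shifts by position in founder: pos 0: f→i (+3), pos 1: o→w (+8), pos 2: u→x (+3), pos 3: n→v (+8) — repeating every 2. A repeating key of period 2 is used — shifts +3, +8 over and over.
Decoding vbdus: v−3=s, b−8=t, d−3=a, u−8=m, s−3=p.

stamp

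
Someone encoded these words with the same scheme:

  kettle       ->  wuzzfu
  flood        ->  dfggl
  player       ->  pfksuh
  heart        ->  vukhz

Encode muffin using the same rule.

k(10)→w(22) and e(4)→u(20) fit y≡9x+10 (mod 26); the inverse of 9 mod 26 is 3. Treating letters as 0–25, the rule is x ↦ 9x + 10 (mod 26).
On muffin: m(12)→9·12+10≡14=o; u(20)→9·20+10≡8=i; f(5)→9·5+10≡3=d; f(5)→9·5+10≡3=d; i(8)→9·8+10≡4=e; n(13)→9·13+10≡23=x (all mod 26).

oiddex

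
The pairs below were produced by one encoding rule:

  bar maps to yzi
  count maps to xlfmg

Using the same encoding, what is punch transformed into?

Each pair mirrors across the alphabet (b↔y, a↔z, r↔i): positions sum to 25. This is the alphabet-reversal cipher (Atbash): a becomes z, b becomes y, etc.
Applying it to punch: p↔k, u↔f, n↔m, c↔x, h↔s.

kfmxs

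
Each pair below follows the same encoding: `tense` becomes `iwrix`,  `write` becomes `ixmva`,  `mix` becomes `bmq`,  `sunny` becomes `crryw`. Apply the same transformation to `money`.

cirsq

The output letters match the input read backwards, each shifted +4: tense reversed is esnet. Read the word backwards and shift each letter +4.
For money: reverse → yenom; then shift: y+4=c, e+4=i, n+4=r, o+4=s, m+4=q.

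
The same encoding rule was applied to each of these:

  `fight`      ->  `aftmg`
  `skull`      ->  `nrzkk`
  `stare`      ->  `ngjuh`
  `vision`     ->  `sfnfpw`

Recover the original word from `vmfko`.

f(5)→a(0) and i(8)→f(5) fit y≡19x+9 (mod 26); the inverse of 19 mod 26 is 11. Each letter's alphabet position (a=0..z=25) is mapped through 19·x+9 mod 26 — an affine cipher.
Decoding vmfko: v(21)→11·(21−9)≡2=c; m(12)→11·(12−9)≡7=h; f(5)→11·(5−9)≡8=i; k(10)→11·(10−9)≡11=l; o(14)→11·(14−9)≡3=d (all mod 26).

child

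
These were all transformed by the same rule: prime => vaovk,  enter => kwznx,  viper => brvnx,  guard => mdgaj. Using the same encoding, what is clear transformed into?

A repeating key of period 2 is used — shifts +6, +9 over and over.
On clear: c+6=i, l+9=u, e+6=k, a+9=j, r+6=x.

iukjx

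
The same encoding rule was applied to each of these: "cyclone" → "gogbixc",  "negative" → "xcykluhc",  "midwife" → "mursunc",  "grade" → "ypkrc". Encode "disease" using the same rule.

ruackac

c(2)→g(6) and y(24)→o(14) fit y≡11x+10 (mod 26); the inverse of 11 mod 26 is 19. This is an affine cipher: with a=0,…,z=25, each position x becomes (11x+10) mod 26.
For disease: d(3)→11·3+10≡17=r; i(8)→11·8+10≡20=u; s(18)→11·18+10≡0=a; e(4)→11·4+10≡2=c; a(0)→11·0+10≡10=k; s(18)→11·18+10≡0=a; e(4)→11·4+10≡2=c (all mod 26).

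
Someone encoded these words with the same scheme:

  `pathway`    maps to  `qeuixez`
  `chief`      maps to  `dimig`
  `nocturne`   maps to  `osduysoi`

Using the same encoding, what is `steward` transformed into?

tuixese

The rule splits by letter class: vowels +4, consonants +1.
For steward: s(cons)+1=t, t(cons)+1=u, e(vowel)+4=i, w(cons)+1=x, a(vowel)+4=e, r(cons)+1=s, d(cons)+1=e.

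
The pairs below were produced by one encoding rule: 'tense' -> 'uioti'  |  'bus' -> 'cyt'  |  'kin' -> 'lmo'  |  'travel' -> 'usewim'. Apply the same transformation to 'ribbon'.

The shift depends on letter class: consonant t→u is +1, but vowel e→i is +4. Two shifts are in play — +4 for a/e/i/o/u, +1 for every other letter.
On ribbon: r(cons)+1=s, i(vowel)+4=m, b(cons)+1=c, b(cons)+1=c, o(vowel)+4=s, n(cons)+1=o.

smccso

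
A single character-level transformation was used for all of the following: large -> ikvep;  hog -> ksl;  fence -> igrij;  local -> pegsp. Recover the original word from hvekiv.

The output letters match the input read backwards, each shifted +4: large reversed is egral. Read the word backwards and shift each letter +4.
Reversing it on hvekiv: shift back: h−4=d, v−4=r, e−4=a, k−4=g, i−4=e, v−4=r → drager; then reverse → regard.

regard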